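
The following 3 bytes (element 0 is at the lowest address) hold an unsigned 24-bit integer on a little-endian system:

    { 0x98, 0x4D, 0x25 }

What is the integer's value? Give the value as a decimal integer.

2444696

In little-endian order the low byte comes first in memory.
Reassemble most-significant byte first: 25 4D 98 → 0x254D98.
0x254D98 = 2444696.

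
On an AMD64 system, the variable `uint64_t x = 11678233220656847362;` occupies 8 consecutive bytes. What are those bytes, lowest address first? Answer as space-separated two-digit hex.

02 DA 6A 81 3D 6B 11 A2

11678233220656847362 in hexadecimal, padded to 64 bits, is 0xA2116B3D816ADA02.
Split into bytes (most-significant first): A2 11 6B 3D 81 6A DA 02.
Little-endian: lowest address holds the least-significant byte.
So at ascending addresses the bytes are 02 DA 6A 81 3D 6B 11 A2.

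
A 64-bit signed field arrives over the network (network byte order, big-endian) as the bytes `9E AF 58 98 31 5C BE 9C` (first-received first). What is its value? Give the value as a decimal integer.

-7012288684106137956

Big-endian: lowest address holds the most-significant byte.
The bytes are already most-significant first: 0x9EAF5898315CBE9C.
Top bit is set, so as a signed 64-bit value this is 0x9EAF5898315CBE9C − 2^64 = -7012288684106137956.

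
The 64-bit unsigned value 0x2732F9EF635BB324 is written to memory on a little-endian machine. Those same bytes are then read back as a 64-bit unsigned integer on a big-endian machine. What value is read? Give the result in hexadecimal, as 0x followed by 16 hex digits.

Stored little-endian, the bytes at ascending addresses are 24 B3 5B 63 EF F9 32 27.
Read back as big-endian, the last byte is least significant, giving 0x24B35B63EFF93227.

0x24B35B63EFF93227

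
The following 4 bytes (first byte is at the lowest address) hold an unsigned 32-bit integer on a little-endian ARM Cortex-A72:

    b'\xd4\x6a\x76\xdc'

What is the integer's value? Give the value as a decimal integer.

In little-endian order the low byte comes first in memory.
Reassemble most-significant byte first: DC 76 6A D4 → 0xDC766AD4.
0xDC766AD4 = 3698748116.

3698748116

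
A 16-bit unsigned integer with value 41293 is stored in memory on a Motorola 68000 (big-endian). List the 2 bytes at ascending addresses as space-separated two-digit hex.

41293 in hexadecimal, padded to 16 bits, is 0xA14D.
Split into bytes (most-significant first): A1 4D.
Big-endian: lowest address holds the most-significant byte.
So the memory order matches the most-significant-first order: A1 4D.

A1 4D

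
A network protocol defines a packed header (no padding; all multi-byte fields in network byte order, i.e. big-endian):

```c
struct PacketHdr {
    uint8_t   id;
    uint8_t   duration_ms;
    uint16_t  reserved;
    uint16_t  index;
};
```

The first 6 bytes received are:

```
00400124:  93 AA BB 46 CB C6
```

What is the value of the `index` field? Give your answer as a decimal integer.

52166

`index` follows `id` (1 B), `duration_ms` (1 B), `reserved` (2 B), so it starts at offset 1 + 1 + 2 = 4 and occupies 2 bytes.
Bytes at offsets 4..5: CB C6.
In big-endian order the high byte comes first in memory.
The bytes are already most-significant first: 0xCBC6.
0xCBC6 = 52166.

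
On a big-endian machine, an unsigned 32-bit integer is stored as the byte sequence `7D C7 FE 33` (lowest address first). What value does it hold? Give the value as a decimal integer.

Big-endian: lowest address holds the most-significant byte.
The bytes are already most-significant first: 0x7DC7FE33.
0x7DC7FE33 = 2110258739.

2110258739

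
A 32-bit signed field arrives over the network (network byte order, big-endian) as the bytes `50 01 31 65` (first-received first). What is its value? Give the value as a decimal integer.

In big-endian order the high byte comes first in memory.
The bytes are already most-significant first: 0x50013165.
0x50013165 = 1342255461.

1342255461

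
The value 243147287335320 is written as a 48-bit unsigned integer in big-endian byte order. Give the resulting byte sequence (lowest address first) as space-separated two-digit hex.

DD 24 23 B0 91 98

243147287335320 in hexadecimal, padded to 48 bits, is 0xDD2423B09198.
Split into bytes (most-significant first): DD 24 23 B0 91 98.
Big-endian stores the most-significant byte at the lowest address.
So the memory order matches the most-significant-first order: DD 24 23 B0 91 98.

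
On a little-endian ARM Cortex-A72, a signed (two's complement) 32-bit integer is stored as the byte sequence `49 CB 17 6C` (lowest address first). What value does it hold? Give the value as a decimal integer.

1813498697

In little-endian order the low byte comes first in memory.
Reassemble most-significant byte first: 6C 17 CB 49 → 0x6C17CB49.
0x6C17CB49 = 1813498697.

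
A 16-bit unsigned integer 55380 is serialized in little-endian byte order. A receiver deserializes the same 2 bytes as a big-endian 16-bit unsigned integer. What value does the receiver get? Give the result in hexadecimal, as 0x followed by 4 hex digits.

55380 in 16-bit hexadecimal is 0xD854.
Stored little-endian, the bytes at ascending addresses are 54 D8.
Read back as big-endian, the last byte is least significant, giving 0x54D8.

0x54D8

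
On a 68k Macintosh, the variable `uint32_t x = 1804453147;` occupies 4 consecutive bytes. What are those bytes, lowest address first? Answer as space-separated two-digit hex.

1804453147 in hexadecimal, padded to 32 bits, is 0x6B8DC51B.
Split into bytes (most-significant first): 6B 8D C5 1B.
Big-endian: lowest address holds the most-significant byte.
So the memory order matches the most-significant-first order: 6B 8D C5 1B.

6B 8D C5 1B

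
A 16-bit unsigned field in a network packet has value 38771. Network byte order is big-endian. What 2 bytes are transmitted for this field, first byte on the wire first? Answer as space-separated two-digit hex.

97 73

38771 in hexadecimal, padded to 16 bits, is 0x9773.
Split into bytes (most-significant first): 97 73.
Big-endian: lowest address holds the most-significant byte.
So the memory order matches the most-significant-first order: 97 73.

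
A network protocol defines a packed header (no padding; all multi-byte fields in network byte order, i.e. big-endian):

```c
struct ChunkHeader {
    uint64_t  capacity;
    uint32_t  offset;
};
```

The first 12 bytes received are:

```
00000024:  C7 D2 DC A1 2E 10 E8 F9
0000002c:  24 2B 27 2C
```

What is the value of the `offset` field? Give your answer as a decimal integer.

`offset` follows `capacity` (8 bytes), so it starts at byte offset 8 and occupies 4 bytes.
Bytes at offsets 8..11: 24 2B 27 2C.
In big-endian order the high byte comes first in memory.
The bytes are already most-significant first: 0x242B272C.
0x242B272C = 606807852.

606807852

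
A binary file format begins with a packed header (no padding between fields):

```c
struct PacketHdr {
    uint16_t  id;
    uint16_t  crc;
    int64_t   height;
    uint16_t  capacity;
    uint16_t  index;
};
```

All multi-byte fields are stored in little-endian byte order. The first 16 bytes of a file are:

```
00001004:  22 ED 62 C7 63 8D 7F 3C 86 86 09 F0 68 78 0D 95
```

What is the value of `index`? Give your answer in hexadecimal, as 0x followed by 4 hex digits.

0x950D

`index` follows `id` (2 B), `crc` (2 B), `height` (8 B), `capacity` (2 B), so it starts at offset 2 + 2 + 8 + 2 = 14 and occupies 2 bytes.
Bytes at offsets 14..15: 0D 95.
In little-endian order the low byte comes first in memory.
Reassemble most-significant byte first: 95 0D → 0x950D.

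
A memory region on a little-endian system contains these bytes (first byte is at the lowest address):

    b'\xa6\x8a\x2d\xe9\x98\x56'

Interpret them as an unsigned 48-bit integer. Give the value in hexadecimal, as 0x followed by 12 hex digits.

0x5698E92D8AA6

Little-endian: lowest address holds the least-significant byte.
Reassemble most-significant byte first: 56 98 E9 2D 8A A6 → 0x5698E92D8AA6.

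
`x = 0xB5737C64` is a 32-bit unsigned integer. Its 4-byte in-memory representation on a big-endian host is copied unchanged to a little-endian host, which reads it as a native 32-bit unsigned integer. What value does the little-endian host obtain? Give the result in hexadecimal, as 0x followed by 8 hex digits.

0x647C73B5

Stored big-endian, the bytes at ascending addresses are B5 73 7C 64.
Read back as little-endian, the first byte is least significant, giving 0x647C73B5.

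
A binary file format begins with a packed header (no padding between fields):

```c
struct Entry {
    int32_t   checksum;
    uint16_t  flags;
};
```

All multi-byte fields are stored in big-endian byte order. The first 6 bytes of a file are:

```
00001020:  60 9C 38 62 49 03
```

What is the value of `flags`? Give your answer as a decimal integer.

`flags` follows `checksum` (4 bytes), so it starts at byte offset 4 and occupies 2 bytes.
Bytes at offsets 4..5: 49 03.
Big-endian: lowest address holds the most-significant byte.
The bytes are already most-significant first: 0x4903.
0x4903 = 18691.

18691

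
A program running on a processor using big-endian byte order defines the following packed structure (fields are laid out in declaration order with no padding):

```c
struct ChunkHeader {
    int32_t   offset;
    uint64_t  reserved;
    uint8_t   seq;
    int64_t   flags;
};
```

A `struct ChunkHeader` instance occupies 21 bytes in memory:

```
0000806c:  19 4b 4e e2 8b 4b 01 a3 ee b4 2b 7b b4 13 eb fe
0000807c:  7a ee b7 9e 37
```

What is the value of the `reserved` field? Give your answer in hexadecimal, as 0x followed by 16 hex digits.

0x8B4B01A3EEB42B7B

`reserved` follows `offset` (4 bytes), so it starts at byte offset 4 and occupies 8 bytes.
Bytes at offsets 4..11: 8B 4B 01 A3 EE B4 2B 7B.
Big-endian stores the most-significant byte at the lowest address.
The bytes are already most-significant first: 0x8B4B01A3EEB42B7B.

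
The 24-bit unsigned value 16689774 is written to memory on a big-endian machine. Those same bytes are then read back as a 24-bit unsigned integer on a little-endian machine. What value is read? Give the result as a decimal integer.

7252734

16689774 in 24-bit hexadecimal is 0xFEAA6E.
Stored big-endian, the bytes at ascending addresses are FE AA 6E.
Read back as little-endian, the first byte is least significant, giving 0x6EAAFE.
0x6EAAFE = 7252734.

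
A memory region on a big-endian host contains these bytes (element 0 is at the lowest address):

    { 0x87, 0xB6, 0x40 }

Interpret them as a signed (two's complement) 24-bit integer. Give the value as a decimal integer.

-7883200

Big-endian: lowest address holds the most-significant byte.
The bytes are already most-significant first: 0x87B640.
Top bit is set, so as a signed 24-bit value this is 0x87B640 − 2^24 = -7883200.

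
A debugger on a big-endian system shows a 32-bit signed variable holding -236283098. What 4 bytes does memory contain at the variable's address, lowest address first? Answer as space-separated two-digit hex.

F1 EA 9B 26

Two's complement of -236283098 in 32 bits: 236283098 = 0x0E1564DA; invert → 0xF1EA9B25; add 1 → 0xF1EA9B26.
Split into bytes (most-significant first): F1 EA 9B 26.
Big-endian: lowest address holds the most-significant byte.
So the memory order matches the most-significant-first order: F1 EA 9B 26.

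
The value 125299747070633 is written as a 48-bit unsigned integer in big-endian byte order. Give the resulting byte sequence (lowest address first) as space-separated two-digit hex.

71 F5 9E EA 22 A9

125299747070633 in hexadecimal, padded to 48 bits, is 0x71F59EEA22A9.
Split into bytes (most-significant first): 71 F5 9E EA 22 A9.
Big-endian stores the most-significant byte at the lowest address.
So the memory order matches the most-significant-first order: 71 F5 9E EA 22 A9.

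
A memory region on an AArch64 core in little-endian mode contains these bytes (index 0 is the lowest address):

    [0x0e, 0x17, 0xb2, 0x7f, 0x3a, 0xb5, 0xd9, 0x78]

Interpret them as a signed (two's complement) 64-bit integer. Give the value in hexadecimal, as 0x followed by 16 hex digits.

0x78D9B53A7FB2170E

Little-endian stores the least-significant byte at the lowest address.
Reassemble most-significant byte first: 78 D9 B5 3A 7F B2 17 0E → 0x78D9B53A7FB2170E.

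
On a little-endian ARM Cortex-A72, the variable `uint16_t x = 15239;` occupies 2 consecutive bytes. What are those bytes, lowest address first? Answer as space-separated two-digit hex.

15239 in hexadecimal, padded to 16 bits, is 0x3B87.
Split into bytes (most-significant first): 3B 87.
Little-endian stores the least-significant byte at the lowest address.
So at ascending addresses the bytes are 87 3B.

87 3B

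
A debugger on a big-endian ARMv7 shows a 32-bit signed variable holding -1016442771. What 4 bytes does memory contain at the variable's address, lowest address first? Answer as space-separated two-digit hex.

C3 6A 50 6D

Two's complement of -1016442771 in 32 bits: 1016442771 = 0x3C95AF93; invert → 0xC36A506C; add 1 → 0xC36A506D.
Split into bytes (most-significant first): C3 6A 50 6D.
Big-endian: lowest address holds the most-significant byte.
So the memory order matches the most-significant-first order: C3 6A 50 6D.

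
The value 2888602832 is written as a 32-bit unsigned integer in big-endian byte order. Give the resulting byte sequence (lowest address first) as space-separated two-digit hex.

AC 2C 94 D0

2888602832 in hexadecimal, padded to 32 bits, is 0xAC2C94D0.
Split into bytes (most-significant first): AC 2C 94 D0.
Big-endian: lowest address holds the most-significant byte.
So the memory order matches the most-significant-first order: AC 2C 94 D0.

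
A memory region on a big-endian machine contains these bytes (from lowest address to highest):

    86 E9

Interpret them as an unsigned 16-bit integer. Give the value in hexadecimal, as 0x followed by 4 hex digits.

0x86E9

In big-endian order the high byte comes first in memory.
The bytes are already most-significant first: 0x86E9.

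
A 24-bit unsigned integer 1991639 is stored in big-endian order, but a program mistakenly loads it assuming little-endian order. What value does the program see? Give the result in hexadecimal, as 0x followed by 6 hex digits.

0xD7631E

1991639 in 24-bit hexadecimal is 0x1E63D7.
Stored big-endian, the bytes at ascending addresses are 1E 63 D7.
Read back as little-endian, the first byte is least significant, giving 0xD7631E.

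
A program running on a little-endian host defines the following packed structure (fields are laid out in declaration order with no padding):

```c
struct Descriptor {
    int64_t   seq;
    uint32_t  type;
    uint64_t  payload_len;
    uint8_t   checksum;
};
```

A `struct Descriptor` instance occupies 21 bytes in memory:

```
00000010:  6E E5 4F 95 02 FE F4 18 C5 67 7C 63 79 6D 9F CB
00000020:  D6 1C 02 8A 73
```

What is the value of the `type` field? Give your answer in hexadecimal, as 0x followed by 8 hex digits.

`type` follows `seq` (8 bytes), so it starts at byte offset 8 and occupies 4 bytes.
Bytes at offsets 8..11: C5 67 7C 63.
In little-endian order the low byte comes first in memory.
Reassemble most-significant byte first: 63 7C 67 C5 → 0x637C67C5.

0x637C67C5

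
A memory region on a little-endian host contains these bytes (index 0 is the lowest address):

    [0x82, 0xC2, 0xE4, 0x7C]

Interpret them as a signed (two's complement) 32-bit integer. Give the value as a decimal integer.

2095366786

Little-endian: lowest address holds the least-significant byte.
Reassemble most-significant byte first: 7C E4 C2 82 → 0x7CE4C282.
0x7CE4C282 = 2095366786.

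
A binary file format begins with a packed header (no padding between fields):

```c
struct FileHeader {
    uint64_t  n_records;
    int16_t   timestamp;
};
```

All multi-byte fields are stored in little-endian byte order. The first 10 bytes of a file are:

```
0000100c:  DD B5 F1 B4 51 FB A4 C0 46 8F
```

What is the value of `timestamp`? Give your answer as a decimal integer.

-28858

`timestamp` follows `n_records` (8 bytes), so it starts at byte offset 8 and occupies 2 bytes.
Bytes at offsets 8..9: 46 8F.
In little-endian order the low byte comes first in memory.
Reassemble most-significant byte first: 8F 46 → 0x8F46.
Top bit is set, so as a signed 16-bit value this is 0x8F46 − 2^16 = -28858.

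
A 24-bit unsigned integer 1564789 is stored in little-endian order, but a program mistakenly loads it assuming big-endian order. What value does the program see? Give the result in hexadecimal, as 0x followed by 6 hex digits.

0x75E017

1564789 in 24-bit hexadecimal is 0x17E075.
Stored little-endian, the bytes at ascending addresses are 75 E0 17.
Read back as big-endian, the last byte is least significant, giving 0x75E017.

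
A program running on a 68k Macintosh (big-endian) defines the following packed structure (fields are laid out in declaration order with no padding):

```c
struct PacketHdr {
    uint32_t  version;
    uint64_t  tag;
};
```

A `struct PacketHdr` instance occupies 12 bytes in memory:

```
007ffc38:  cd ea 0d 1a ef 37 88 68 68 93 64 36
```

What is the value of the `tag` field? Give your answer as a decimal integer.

17237396080796329014

`tag` follows `version` (4 bytes), so it starts at byte offset 4 and occupies 8 bytes.
Bytes at offsets 4..11: EF 37 88 68 68 93 64 36.
Big-endian: lowest address holds the most-significant byte.
The bytes are already most-significant first: 0xEF37886868936436.
0xEF37886868936436 = 17237396080796329014.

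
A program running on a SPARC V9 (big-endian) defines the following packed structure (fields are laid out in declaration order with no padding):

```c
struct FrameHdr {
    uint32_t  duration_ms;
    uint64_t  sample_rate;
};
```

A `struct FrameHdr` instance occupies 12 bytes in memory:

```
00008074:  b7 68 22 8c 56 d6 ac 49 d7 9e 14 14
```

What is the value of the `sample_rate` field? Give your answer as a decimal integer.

`sample_rate` follows `duration_ms` (4 bytes), so it starts at byte offset 4 and occupies 8 bytes.
Bytes at offsets 4..11: 56 D6 AC 49 D7 9E 14 14.
Big-endian: lowest address holds the most-significant byte.
The bytes are already most-significant first: 0x56D6AC49D79E1414.
0x56D6AC49D79E1414 = 6257378165427934228.

6257378165427934228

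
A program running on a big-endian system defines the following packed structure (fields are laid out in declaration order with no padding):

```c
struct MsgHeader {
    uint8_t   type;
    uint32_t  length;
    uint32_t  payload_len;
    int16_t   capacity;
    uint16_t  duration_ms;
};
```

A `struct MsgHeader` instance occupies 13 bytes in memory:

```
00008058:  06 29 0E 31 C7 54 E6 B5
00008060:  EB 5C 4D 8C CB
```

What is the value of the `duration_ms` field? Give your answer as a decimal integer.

36043

`duration_ms` follows `type` (1 B), `length` (4 B), `payload_len` (4 B), `capacity` (2 B), so it starts at offset 1 + 4 + 4 + 2 = 11 and occupies 2 bytes.
Bytes at offsets 11..12: 8C CB.
Big-endian: lowest address holds the most-significant byte.
The bytes are already most-significant first: 0x8CCB.
0x8CCB = 36043.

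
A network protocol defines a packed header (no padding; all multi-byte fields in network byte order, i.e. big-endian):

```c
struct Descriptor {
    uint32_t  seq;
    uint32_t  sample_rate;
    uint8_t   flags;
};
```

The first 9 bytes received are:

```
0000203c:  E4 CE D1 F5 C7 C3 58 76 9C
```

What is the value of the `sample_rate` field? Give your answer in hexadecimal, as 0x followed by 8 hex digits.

`sample_rate` follows `seq` (4 bytes), so it starts at byte offset 4 and occupies 4 bytes.
Bytes at offsets 4..7: C7 C3 58 76.
In big-endian order the high byte comes first in memory.
The bytes are already most-significant first: 0xC7C35876.

0xC7C35876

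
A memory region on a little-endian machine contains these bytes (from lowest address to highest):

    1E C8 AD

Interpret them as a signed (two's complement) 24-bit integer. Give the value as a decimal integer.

-5388258

Little-endian stores the least-significant byte at the lowest address.
Reassemble most-significant byte first: AD C8 1E → 0xADC81E.
Top bit is set, so as a signed 24-bit value this is 0xADC81E − 2^24 = -5388258.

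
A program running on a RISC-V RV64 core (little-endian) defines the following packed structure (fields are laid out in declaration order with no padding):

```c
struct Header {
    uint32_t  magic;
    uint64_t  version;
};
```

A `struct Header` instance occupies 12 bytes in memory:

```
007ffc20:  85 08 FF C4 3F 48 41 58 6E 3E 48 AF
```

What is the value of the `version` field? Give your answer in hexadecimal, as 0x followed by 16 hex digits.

`version` follows `magic` (4 bytes), so it starts at byte offset 4 and occupies 8 bytes.
Bytes at offsets 4..11: 3F 48 41 58 6E 3E 48 AF.
In little-endian order the low byte comes first in memory.
Reassemble most-significant byte first: AF 48 3E 6E 58 41 48 3F → 0xAF483E6E5841483F.

0xAF483E6E5841483F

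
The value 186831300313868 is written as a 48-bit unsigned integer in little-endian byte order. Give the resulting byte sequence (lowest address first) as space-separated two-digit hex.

186831300313868 in hexadecimal, padded to 48 bits, is 0xA9EC0D49C30C.
Split into bytes (most-significant first): A9 EC 0D 49 C3 0C.
In little-endian order the low byte comes first in memory.
So at ascending addresses the bytes are 0C C3 49 0D EC A9.

0C C3 49 0D EC A9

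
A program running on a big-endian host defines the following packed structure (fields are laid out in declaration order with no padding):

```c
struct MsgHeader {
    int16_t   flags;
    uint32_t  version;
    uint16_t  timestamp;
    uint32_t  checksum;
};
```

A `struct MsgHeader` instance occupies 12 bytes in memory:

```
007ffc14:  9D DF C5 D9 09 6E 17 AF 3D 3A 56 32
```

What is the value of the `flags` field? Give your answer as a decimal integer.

`flags` is the first field, at byte offset 0, occupying 2 bytes.
Bytes at offsets 0..1: 9D DF.
Big-endian: lowest address holds the most-significant byte.
The bytes are already most-significant first: 0x9DDF.
Top bit is set, so as a signed 16-bit value this is 0x9DDF − 2^16 = -25121.

-25121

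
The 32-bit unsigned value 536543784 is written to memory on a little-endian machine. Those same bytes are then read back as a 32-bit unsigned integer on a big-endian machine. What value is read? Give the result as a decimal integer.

536543784 in 32-bit hexadecimal is 0x1FFB0228.
Stored little-endian, the bytes at ascending addresses are 28 02 FB 1F.
Read back as big-endian, the last byte is least significant, giving 0x2802FB1F.
0x2802FB1F = 671283999.

671283999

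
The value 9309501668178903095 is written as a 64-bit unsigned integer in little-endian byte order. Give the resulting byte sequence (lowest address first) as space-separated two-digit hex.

37 C0 B5 7F 71 FE 31 81

9309501668178903095 in hexadecimal, padded to 64 bits, is 0x8131FE717FB5C037.
Split into bytes (most-significant first): 81 31 FE 71 7F B5 C0 37.
Little-endian stores the least-significant byte at the lowest address.
So at ascending addresses the bytes are 37 C0 B5 7F 71 FE 31 81.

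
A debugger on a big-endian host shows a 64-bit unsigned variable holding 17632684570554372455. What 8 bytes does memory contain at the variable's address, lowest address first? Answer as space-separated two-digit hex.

F4 B3 E1 31 E8 67 91 67

17632684570554372455 in hexadecimal, padded to 64 bits, is 0xF4B3E131E8679167.
Split into bytes (most-significant first): F4 B3 E1 31 E8 67 91 67.
Big-endian stores the most-significant byte at the lowest address.
So the memory order matches the most-significant-first order: F4 B3 E1 31 E8 67 91 67.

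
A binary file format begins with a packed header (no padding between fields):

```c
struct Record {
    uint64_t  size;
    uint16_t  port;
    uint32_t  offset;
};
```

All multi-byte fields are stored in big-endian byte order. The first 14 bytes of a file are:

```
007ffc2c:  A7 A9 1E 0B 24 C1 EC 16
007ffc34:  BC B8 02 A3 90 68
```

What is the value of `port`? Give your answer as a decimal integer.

48312

`port` follows `size` (8 bytes), so it starts at byte offset 8 and occupies 2 bytes.
Bytes at offsets 8..9: BC B8.
In big-endian order the high byte comes first in memory.
The bytes are already most-significant first: 0xBCB8.
0xBCB8 = 48312.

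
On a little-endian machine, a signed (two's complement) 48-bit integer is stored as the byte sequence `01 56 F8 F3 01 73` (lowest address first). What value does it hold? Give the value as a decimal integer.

In little-endian order the low byte comes first in memory.
Reassemble most-significant byte first: 73 01 F3 F8 56 01 → 0x7301F3F85601.
0x7301F3F85601 = 126452225299969.

126452225299969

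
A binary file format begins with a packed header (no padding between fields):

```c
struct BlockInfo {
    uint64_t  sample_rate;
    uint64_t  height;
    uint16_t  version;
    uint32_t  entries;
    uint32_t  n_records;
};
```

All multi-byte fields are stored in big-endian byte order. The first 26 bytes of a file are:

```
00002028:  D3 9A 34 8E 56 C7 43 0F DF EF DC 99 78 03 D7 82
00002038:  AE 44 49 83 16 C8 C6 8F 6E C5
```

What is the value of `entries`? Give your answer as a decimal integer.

1233327816

`entries` follows `sample_rate` (8 B), `height` (8 B), `version` (2 B), so it starts at offset 8 + 8 + 2 = 18 and occupies 4 bytes.
Bytes at offsets 18..21: 49 83 16 C8.
In big-endian order the high byte comes first in memory.
The bytes are already most-significant first: 0x498316C8.
0x498316C8 = 1233327816.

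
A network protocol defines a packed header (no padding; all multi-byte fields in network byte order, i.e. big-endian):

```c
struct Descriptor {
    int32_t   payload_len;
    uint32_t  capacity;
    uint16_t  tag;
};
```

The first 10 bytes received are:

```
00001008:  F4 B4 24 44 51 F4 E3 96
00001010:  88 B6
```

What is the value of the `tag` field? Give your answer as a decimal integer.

34998

`tag` follows `payload_len` (4 B), `capacity` (4 B), so it starts at offset 4 + 4 = 8 and occupies 2 bytes.
Bytes at offsets 8..9: 88 B6.
In big-endian order the high byte comes first in memory.
The bytes are already most-significant first: 0x88B6.
0x88B6 = 34998.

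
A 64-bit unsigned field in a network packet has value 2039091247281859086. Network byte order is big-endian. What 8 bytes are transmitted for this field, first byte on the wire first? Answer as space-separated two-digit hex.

1C 4C 4E AF 92 D7 EA 0E

2039091247281859086 in hexadecimal, padded to 64 bits, is 0x1C4C4EAF92D7EA0E.
Split into bytes (most-significant first): 1C 4C 4E AF 92 D7 EA 0E.
Big-endian stores the most-significant byte at the lowest address.
So the memory order matches the most-significant-first order: 1C 4C 4E AF 92 D7 EA 0E.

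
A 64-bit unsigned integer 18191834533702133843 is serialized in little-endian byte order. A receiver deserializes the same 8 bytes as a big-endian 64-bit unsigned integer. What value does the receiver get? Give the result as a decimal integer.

6046363670305404668

18191834533702133843 in 64-bit hexadecimal is 0xFC76611FB9FFE853.
Stored little-endian, the bytes at ascending addresses are 53 E8 FF B9 1F 61 76 FC.
Read back as big-endian, the last byte is least significant, giving 0x53E8FFB91F6176FC.
0x53E8FFB91F6176FC = 6046363670305404668.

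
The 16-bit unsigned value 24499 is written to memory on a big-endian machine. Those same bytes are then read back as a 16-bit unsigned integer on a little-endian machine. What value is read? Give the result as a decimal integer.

24499 in 16-bit hexadecimal is 0x5FB3.
Stored big-endian, the bytes at ascending addresses are 5F B3.
Read back as little-endian, the first byte is least significant, giving 0xB35F.
0xB35F = 45919.

45919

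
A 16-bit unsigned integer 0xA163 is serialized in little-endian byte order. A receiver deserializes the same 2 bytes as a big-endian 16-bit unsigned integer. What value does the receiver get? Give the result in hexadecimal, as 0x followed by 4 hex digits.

Stored little-endian, the bytes at ascending addresses are 63 A1.
Read back as big-endian, the last byte is least significant, giving 0x63A1.

0x63A1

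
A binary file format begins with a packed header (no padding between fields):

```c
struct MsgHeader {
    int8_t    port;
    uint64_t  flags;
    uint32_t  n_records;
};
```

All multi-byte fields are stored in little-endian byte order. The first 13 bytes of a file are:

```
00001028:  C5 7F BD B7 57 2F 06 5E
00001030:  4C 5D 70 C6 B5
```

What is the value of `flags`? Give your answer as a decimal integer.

5502842595098213759

`flags` follows `port` (1 byte), so it starts at byte offset 1 and occupies 8 bytes.
Bytes at offsets 1..8: 7F BD B7 57 2F 06 5E 4C.
Little-endian stores the least-significant byte at the lowest address.
Reassemble most-significant byte first: 4C 5E 06 2F 57 B7 BD 7F → 0x4C5E062F57B7BD7F.
0x4C5E062F57B7BD7F = 5502842595098213759.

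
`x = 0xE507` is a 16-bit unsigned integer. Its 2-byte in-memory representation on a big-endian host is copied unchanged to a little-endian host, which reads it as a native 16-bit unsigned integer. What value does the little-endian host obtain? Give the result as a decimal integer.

Stored big-endian, the bytes at ascending addresses are E5 07.
Read back as little-endian, the first byte is least significant, giving 0x07E5.
0x07E5 = 2021.

2021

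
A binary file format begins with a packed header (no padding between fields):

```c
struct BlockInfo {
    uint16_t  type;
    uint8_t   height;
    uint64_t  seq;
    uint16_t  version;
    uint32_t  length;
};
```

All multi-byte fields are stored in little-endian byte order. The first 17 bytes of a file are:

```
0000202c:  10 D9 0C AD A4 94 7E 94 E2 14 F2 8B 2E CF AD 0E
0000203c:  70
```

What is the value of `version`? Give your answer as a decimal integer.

11915

`version` follows `type` (2 B), `height` (1 B), `seq` (8 B), so it starts at offset 2 + 1 + 8 = 11 and occupies 2 bytes.
Bytes at offsets 11..12: 8B 2E.
Little-endian: lowest address holds the least-significant byte.
Reassemble most-significant byte first: 2E 8B → 0x2E8B.
0x2E8B = 11915.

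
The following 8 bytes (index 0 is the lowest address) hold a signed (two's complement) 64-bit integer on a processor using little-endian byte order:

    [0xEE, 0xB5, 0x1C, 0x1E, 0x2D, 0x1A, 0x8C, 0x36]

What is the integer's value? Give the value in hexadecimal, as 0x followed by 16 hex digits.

In little-endian order the low byte comes first in memory.
Reassemble most-significant byte first: 36 8C 1A 2D 1E 1C B5 EE → 0x368C1A2D1E1CB5EE.

0x368C1A2D1E1CB5EE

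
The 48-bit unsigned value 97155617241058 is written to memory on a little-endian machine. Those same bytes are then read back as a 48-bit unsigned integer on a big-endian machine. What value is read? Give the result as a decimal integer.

249275838520408

97155617241058 in 48-bit hexadecimal is 0x585CCE0DB7E2.
Stored little-endian, the bytes at ascending addresses are E2 B7 0D CE 5C 58.
Read back as big-endian, the last byte is least significant, giving 0xE2B70DCE5C58.
0xE2B70DCE5C58 = 249275838520408.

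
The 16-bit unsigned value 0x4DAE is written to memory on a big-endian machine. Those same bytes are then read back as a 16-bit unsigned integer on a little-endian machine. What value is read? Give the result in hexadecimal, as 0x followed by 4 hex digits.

Stored big-endian, the bytes at ascending addresses are 4D AE.
Read back as little-endian, the first byte is least significant, giving 0xAE4D.

0xAE4D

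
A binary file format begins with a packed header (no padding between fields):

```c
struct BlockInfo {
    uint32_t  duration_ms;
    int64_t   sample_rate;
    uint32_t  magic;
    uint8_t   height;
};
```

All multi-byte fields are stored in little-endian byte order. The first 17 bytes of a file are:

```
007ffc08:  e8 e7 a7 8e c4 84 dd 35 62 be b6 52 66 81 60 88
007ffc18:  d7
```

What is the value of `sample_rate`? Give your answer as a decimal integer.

5960160485891212484

`sample_rate` follows `duration_ms` (4 bytes), so it starts at byte offset 4 and occupies 8 bytes.
Bytes at offsets 4..11: C4 84 DD 35 62 BE B6 52.
Little-endian: lowest address holds the least-significant byte.
Reassemble most-significant byte first: 52 B6 BE 62 35 DD 84 C4 → 0x52B6BE6235DD84C4.
0x52B6BE6235DD84C4 = 5960160485891212484.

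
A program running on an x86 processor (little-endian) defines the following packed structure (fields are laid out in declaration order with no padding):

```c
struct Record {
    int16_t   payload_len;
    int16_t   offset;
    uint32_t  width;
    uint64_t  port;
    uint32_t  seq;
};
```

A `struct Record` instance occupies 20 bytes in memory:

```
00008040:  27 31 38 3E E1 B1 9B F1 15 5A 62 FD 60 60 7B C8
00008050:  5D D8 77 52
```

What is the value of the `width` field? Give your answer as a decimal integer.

`width` follows `payload_len` (2 B), `offset` (2 B), so it starts at offset 2 + 2 = 4 and occupies 4 bytes.
Bytes at offsets 4..7: E1 B1 9B F1.
In little-endian order the low byte comes first in memory.
Reassemble most-significant byte first: F1 9B B1 E1 → 0xF19BB1E1.
0xF19BB1E1 = 4053512673.

4053512673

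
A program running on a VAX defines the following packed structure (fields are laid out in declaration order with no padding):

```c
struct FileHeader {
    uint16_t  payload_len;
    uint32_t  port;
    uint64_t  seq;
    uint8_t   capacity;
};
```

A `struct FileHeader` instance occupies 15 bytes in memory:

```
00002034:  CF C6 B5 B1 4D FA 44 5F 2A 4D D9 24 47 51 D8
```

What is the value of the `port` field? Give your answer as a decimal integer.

4199395765

`port` follows `payload_len` (2 bytes), so it starts at byte offset 2 and occupies 4 bytes.
Bytes at offsets 2..5: B5 B1 4D FA.
In little-endian order the low byte comes first in memory.
Reassemble most-significant byte first: FA 4D B1 B5 → 0xFA4DB1B5.
0xFA4DB1B5 = 4199395765.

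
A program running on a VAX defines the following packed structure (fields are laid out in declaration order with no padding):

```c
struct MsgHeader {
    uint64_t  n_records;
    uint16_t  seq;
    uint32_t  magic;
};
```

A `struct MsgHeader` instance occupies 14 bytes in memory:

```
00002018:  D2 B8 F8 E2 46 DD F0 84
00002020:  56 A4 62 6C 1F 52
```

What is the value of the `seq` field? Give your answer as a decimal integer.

42070

`seq` follows `n_records` (8 bytes), so it starts at byte offset 8 and occupies 2 bytes.
Bytes at offsets 8..9: 56 A4.
In little-endian order the low byte comes first in memory.
Reassemble most-significant byte first: A4 56 → 0xA456.
0xA456 = 42070.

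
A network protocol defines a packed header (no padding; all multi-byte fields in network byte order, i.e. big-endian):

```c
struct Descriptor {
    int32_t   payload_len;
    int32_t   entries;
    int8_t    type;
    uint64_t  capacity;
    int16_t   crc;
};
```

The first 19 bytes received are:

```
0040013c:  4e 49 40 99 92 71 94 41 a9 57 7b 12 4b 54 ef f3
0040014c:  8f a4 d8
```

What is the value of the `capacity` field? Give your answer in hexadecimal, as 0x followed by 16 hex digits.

`capacity` follows `payload_len` (4 B), `entries` (4 B), `type` (1 B), so it starts at offset 4 + 4 + 1 = 9 and occupies 8 bytes.
Bytes at offsets 9..16: 57 7B 12 4B 54 EF F3 8F.
Big-endian: lowest address holds the most-significant byte.
The bytes are already most-significant first: 0x577B124B54EFF38F.

0x577B124B54EFF38F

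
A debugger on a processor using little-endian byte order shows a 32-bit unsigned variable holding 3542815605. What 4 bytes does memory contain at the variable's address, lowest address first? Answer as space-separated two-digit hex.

75 13 2B D3

3542815605 in hexadecimal, padded to 32 bits, is 0xD32B1375.
Split into bytes (most-significant first): D3 2B 13 75.
Little-endian: lowest address holds the least-significant byte.
So at ascending addresses the bytes are 75 13 2B D3.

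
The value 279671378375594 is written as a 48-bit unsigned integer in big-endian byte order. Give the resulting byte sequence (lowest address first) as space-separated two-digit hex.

279671378375594 in hexadecimal, padded to 48 bits, is 0xFE5C112973AA.
Split into bytes (most-significant first): FE 5C 11 29 73 AA.
Big-endian stores the most-significant byte at the lowest address.
So the memory order matches the most-significant-first order: FE 5C 11 29 73 AA.

FE 5C 11 29 73 AA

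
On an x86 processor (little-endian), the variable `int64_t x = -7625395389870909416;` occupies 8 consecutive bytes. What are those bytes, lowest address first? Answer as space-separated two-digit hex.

Two's complement of -7625395389870909416 in 64 bits: 7625395389870909416 = 0x69D2D8B4BD2827E8; invert → 0x962D274B42D7D817; add 1 → 0x962D274B42D7D818.
Split into bytes (most-significant first): 96 2D 27 4B 42 D7 D8 18.
Little-endian stores the least-significant byte at the lowest address.
So at ascending addresses the bytes are 18 D8 D7 42 4B 27 2D 96.

18 D8 D7 42 4B 27 2D 96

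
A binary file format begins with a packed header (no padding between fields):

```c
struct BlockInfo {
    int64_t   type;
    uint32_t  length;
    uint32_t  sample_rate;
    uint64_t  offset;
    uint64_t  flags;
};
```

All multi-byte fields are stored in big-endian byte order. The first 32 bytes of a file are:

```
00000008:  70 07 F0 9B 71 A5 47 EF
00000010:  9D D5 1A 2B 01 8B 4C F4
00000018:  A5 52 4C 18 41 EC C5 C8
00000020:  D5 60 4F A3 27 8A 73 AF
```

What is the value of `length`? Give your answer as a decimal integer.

2647988779

`length` follows `type` (8 bytes), so it starts at byte offset 8 and occupies 4 bytes.
Bytes at offsets 8..11: 9D D5 1A 2B.
In big-endian order the high byte comes first in memory.
The bytes are already most-significant first: 0x9DD51A2B.
0x9DD51A2B = 2647988779.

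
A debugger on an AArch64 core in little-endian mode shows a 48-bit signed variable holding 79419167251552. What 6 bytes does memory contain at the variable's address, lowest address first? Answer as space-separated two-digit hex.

79419167251552 in hexadecimal, padded to 48 bits, is 0x483B37409C60.
Split into bytes (most-significant first): 48 3B 37 40 9C 60.
Little-endian stores the least-significant byte at the lowest address.
So at ascending addresses the bytes are 60 9C 40 37 3B 48.

60 9C 40 37 3B 48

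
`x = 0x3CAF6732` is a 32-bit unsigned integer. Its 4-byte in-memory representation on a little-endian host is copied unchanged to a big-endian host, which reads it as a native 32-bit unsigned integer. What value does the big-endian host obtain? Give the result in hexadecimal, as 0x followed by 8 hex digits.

0x3267AF3C

Stored little-endian, the bytes at ascending addresses are 32 67 AF 3C.
Read back as big-endian, the last byte is least significant, giving 0x3267AF3C.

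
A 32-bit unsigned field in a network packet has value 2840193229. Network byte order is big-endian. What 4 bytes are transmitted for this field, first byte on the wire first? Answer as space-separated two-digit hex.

A9 49 E8 CD

2840193229 in hexadecimal, padded to 32 bits, is 0xA949E8CD.
Split into bytes (most-significant first): A9 49 E8 CD.
Big-endian stores the most-significant byte at the lowest address.
So the memory order matches the most-significant-first order: A9 49 E8 CD.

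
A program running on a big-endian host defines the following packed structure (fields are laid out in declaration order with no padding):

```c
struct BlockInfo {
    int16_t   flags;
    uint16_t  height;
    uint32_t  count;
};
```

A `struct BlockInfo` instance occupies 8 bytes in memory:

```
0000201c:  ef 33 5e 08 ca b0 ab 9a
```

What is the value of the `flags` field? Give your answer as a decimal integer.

-4301

`flags` is the first field, at byte offset 0, occupying 2 bytes.
Bytes at offsets 0..1: EF 33.
In big-endian order the high byte comes first in memory.
The bytes are already most-significant first: 0xEF33.
Top bit is set, so as a signed 16-bit value this is 0xEF33 − 2^16 = -4301.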